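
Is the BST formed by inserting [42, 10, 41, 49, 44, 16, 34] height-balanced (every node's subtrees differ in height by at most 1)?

Tree (level-order array): [42, 10, 49, None, 41, 44, None, 16, None, None, None, None, 34]
Definition: a tree is height-balanced if, at every node, |h(left) - h(right)| <= 1 (empty subtree has height -1).
Bottom-up per-node check:
  node 34: h_left=-1, h_right=-1, diff=0 [OK], height=0
  node 16: h_left=-1, h_right=0, diff=1 [OK], height=1
  node 41: h_left=1, h_right=-1, diff=2 [FAIL (|1--1|=2 > 1)], height=2
  node 10: h_left=-1, h_right=2, diff=3 [FAIL (|-1-2|=3 > 1)], height=3
  node 44: h_left=-1, h_right=-1, diff=0 [OK], height=0
  node 49: h_left=0, h_right=-1, diff=1 [OK], height=1
  node 42: h_left=3, h_right=1, diff=2 [FAIL (|3-1|=2 > 1)], height=4
Node 41 violates the condition: |1 - -1| = 2 > 1.
Result: Not balanced


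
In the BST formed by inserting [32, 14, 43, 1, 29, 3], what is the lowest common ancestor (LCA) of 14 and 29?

Tree insertion order: [32, 14, 43, 1, 29, 3]
Tree (level-order array): [32, 14, 43, 1, 29, None, None, None, 3]
In a BST, the LCA of p=14, q=29 is the first node v on the
root-to-leaf path with p <= v <= q (go left if both < v, right if both > v).
Walk from root:
  at 32: both 14 and 29 < 32, go left
  at 14: 14 <= 14 <= 29, this is the LCA
LCA = 14


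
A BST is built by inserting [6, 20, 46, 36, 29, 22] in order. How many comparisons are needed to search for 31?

Search path for 31: 6 -> 20 -> 46 -> 36 -> 29
Found: False
Comparisons: 5


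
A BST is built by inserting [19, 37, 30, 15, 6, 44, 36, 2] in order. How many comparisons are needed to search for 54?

Search path for 54: 19 -> 37 -> 44
Found: False
Comparisons: 3


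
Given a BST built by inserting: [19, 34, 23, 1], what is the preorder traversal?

Tree insertion order: [19, 34, 23, 1]
Tree (level-order array): [19, 1, 34, None, None, 23]
Preorder traversal: [19, 1, 34, 23]


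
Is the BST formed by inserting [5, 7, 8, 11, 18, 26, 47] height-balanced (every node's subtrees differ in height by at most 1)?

Tree (level-order array): [5, None, 7, None, 8, None, 11, None, 18, None, 26, None, 47]
Definition: a tree is height-balanced if, at every node, |h(left) - h(right)| <= 1 (empty subtree has height -1).
Bottom-up per-node check:
  node 47: h_left=-1, h_right=-1, diff=0 [OK], height=0
  node 26: h_left=-1, h_right=0, diff=1 [OK], height=1
  node 18: h_left=-1, h_right=1, diff=2 [FAIL (|-1-1|=2 > 1)], height=2
  node 11: h_left=-1, h_right=2, diff=3 [FAIL (|-1-2|=3 > 1)], height=3
  node 8: h_left=-1, h_right=3, diff=4 [FAIL (|-1-3|=4 > 1)], height=4
  node 7: h_left=-1, h_right=4, diff=5 [FAIL (|-1-4|=5 > 1)], height=5
  node 5: h_left=-1, h_right=5, diff=6 [FAIL (|-1-5|=6 > 1)], height=6
Node 18 violates the condition: |-1 - 1| = 2 > 1.
Result: Not balanced


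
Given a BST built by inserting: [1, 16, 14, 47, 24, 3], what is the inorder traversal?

Tree insertion order: [1, 16, 14, 47, 24, 3]
Tree (level-order array): [1, None, 16, 14, 47, 3, None, 24]
Inorder traversal: [1, 3, 14, 16, 24, 47]


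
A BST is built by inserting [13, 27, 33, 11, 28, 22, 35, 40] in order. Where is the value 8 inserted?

Starting tree (level order): [13, 11, 27, None, None, 22, 33, None, None, 28, 35, None, None, None, 40]
Insertion path: 13 -> 11
Result: insert 8 as left child of 11
Final tree (level order): [13, 11, 27, 8, None, 22, 33, None, None, None, None, 28, 35, None, None, None, 40]


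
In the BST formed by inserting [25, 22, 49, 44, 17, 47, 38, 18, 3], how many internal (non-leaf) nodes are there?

Tree built from: [25, 22, 49, 44, 17, 47, 38, 18, 3]
Tree (level-order array): [25, 22, 49, 17, None, 44, None, 3, 18, 38, 47]
Rule: An internal node has at least one child.
Per-node child counts:
  node 25: 2 child(ren)
  node 22: 1 child(ren)
  node 17: 2 child(ren)
  node 3: 0 child(ren)
  node 18: 0 child(ren)
  node 49: 1 child(ren)
  node 44: 2 child(ren)
  node 38: 0 child(ren)
  node 47: 0 child(ren)
Matching nodes: [25, 22, 17, 49, 44]
Count of internal (non-leaf) nodes: 5


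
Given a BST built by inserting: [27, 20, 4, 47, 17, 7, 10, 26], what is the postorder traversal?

Tree insertion order: [27, 20, 4, 47, 17, 7, 10, 26]
Tree (level-order array): [27, 20, 47, 4, 26, None, None, None, 17, None, None, 7, None, None, 10]
Postorder traversal: [10, 7, 17, 4, 26, 20, 47, 27]


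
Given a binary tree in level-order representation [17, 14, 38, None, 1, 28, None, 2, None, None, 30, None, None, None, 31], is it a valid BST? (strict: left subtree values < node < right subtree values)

Level-order array: [17, 14, 38, None, 1, 28, None, 2, None, None, 30, None, None, None, 31]
Validate using subtree bounds (lo, hi): at each node, require lo < value < hi,
then recurse left with hi=value and right with lo=value.
Preorder trace (stopping at first violation):
  at node 17 with bounds (-inf, +inf): OK
  at node 14 with bounds (-inf, 17): OK
  at node 1 with bounds (14, 17): VIOLATION
Node 1 violates its bound: not (14 < 1 < 17).
Result: Not a valid BST


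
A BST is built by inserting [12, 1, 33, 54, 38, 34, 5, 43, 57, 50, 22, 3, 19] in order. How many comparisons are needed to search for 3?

Search path for 3: 12 -> 1 -> 5 -> 3
Found: True
Comparisons: 4


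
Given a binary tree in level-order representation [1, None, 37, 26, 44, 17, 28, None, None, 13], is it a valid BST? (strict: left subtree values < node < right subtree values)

Level-order array: [1, None, 37, 26, 44, 17, 28, None, None, 13]
Validate using subtree bounds (lo, hi): at each node, require lo < value < hi,
then recurse left with hi=value and right with lo=value.
Preorder trace (stopping at first violation):
  at node 1 with bounds (-inf, +inf): OK
  at node 37 with bounds (1, +inf): OK
  at node 26 with bounds (1, 37): OK
  at node 17 with bounds (1, 26): OK
  at node 13 with bounds (1, 17): OK
  at node 28 with bounds (26, 37): OK
  at node 44 with bounds (37, +inf): OK
No violation found at any node.
Result: Valid BST


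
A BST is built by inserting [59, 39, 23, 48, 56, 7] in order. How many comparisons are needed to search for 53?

Search path for 53: 59 -> 39 -> 48 -> 56
Found: False
Comparisons: 4


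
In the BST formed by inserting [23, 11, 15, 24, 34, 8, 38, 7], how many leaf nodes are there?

Tree built from: [23, 11, 15, 24, 34, 8, 38, 7]
Tree (level-order array): [23, 11, 24, 8, 15, None, 34, 7, None, None, None, None, 38]
Rule: A leaf has 0 children.
Per-node child counts:
  node 23: 2 child(ren)
  node 11: 2 child(ren)
  node 8: 1 child(ren)
  node 7: 0 child(ren)
  node 15: 0 child(ren)
  node 24: 1 child(ren)
  node 34: 1 child(ren)
  node 38: 0 child(ren)
Matching nodes: [7, 15, 38]
Count of leaf nodes: 3


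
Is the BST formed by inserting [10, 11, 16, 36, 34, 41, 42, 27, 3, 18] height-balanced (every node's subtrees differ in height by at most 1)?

Tree (level-order array): [10, 3, 11, None, None, None, 16, None, 36, 34, 41, 27, None, None, 42, 18]
Definition: a tree is height-balanced if, at every node, |h(left) - h(right)| <= 1 (empty subtree has height -1).
Bottom-up per-node check:
  node 3: h_left=-1, h_right=-1, diff=0 [OK], height=0
  node 18: h_left=-1, h_right=-1, diff=0 [OK], height=0
  node 27: h_left=0, h_right=-1, diff=1 [OK], height=1
  node 34: h_left=1, h_right=-1, diff=2 [FAIL (|1--1|=2 > 1)], height=2
  node 42: h_left=-1, h_right=-1, diff=0 [OK], height=0
  node 41: h_left=-1, h_right=0, diff=1 [OK], height=1
  node 36: h_left=2, h_right=1, diff=1 [OK], height=3
  node 16: h_left=-1, h_right=3, diff=4 [FAIL (|-1-3|=4 > 1)], height=4
  node 11: h_left=-1, h_right=4, diff=5 [FAIL (|-1-4|=5 > 1)], height=5
  node 10: h_left=0, h_right=5, diff=5 [FAIL (|0-5|=5 > 1)], height=6
Node 34 violates the condition: |1 - -1| = 2 > 1.
Result: Not balanced


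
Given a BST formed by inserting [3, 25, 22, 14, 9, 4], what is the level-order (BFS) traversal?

Tree insertion order: [3, 25, 22, 14, 9, 4]
Tree (level-order array): [3, None, 25, 22, None, 14, None, 9, None, 4]
BFS from the root, enqueuing left then right child of each popped node:
  queue [3] -> pop 3, enqueue [25], visited so far: [3]
  queue [25] -> pop 25, enqueue [22], visited so far: [3, 25]
  queue [22] -> pop 22, enqueue [14], visited so far: [3, 25, 22]
  queue [14] -> pop 14, enqueue [9], visited so far: [3, 25, 22, 14]
  queue [9] -> pop 9, enqueue [4], visited so far: [3, 25, 22, 14, 9]
  queue [4] -> pop 4, enqueue [none], visited so far: [3, 25, 22, 14, 9, 4]
Result: [3, 25, 22, 14, 9, 4]


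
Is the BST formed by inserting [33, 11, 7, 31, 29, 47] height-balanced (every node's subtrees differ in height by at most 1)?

Tree (level-order array): [33, 11, 47, 7, 31, None, None, None, None, 29]
Definition: a tree is height-balanced if, at every node, |h(left) - h(right)| <= 1 (empty subtree has height -1).
Bottom-up per-node check:
  node 7: h_left=-1, h_right=-1, diff=0 [OK], height=0
  node 29: h_left=-1, h_right=-1, diff=0 [OK], height=0
  node 31: h_left=0, h_right=-1, diff=1 [OK], height=1
  node 11: h_left=0, h_right=1, diff=1 [OK], height=2
  node 47: h_left=-1, h_right=-1, diff=0 [OK], height=0
  node 33: h_left=2, h_right=0, diff=2 [FAIL (|2-0|=2 > 1)], height=3
Node 33 violates the condition: |2 - 0| = 2 > 1.
Result: Not balanced


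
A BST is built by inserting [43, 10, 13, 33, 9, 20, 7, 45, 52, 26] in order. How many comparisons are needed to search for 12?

Search path for 12: 43 -> 10 -> 13
Found: False
Comparisons: 3


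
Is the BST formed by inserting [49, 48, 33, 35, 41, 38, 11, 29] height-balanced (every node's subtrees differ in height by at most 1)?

Tree (level-order array): [49, 48, None, 33, None, 11, 35, None, 29, None, 41, None, None, 38]
Definition: a tree is height-balanced if, at every node, |h(left) - h(right)| <= 1 (empty subtree has height -1).
Bottom-up per-node check:
  node 29: h_left=-1, h_right=-1, diff=0 [OK], height=0
  node 11: h_left=-1, h_right=0, diff=1 [OK], height=1
  node 38: h_left=-1, h_right=-1, diff=0 [OK], height=0
  node 41: h_left=0, h_right=-1, diff=1 [OK], height=1
  node 35: h_left=-1, h_right=1, diff=2 [FAIL (|-1-1|=2 > 1)], height=2
  node 33: h_left=1, h_right=2, diff=1 [OK], height=3
  node 48: h_left=3, h_right=-1, diff=4 [FAIL (|3--1|=4 > 1)], height=4
  node 49: h_left=4, h_right=-1, diff=5 [FAIL (|4--1|=5 > 1)], height=5
Node 35 violates the condition: |-1 - 1| = 2 > 1.
Result: Not balanced


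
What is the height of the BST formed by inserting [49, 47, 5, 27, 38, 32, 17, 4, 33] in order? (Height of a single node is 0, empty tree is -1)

Insertion order: [49, 47, 5, 27, 38, 32, 17, 4, 33]
Tree (level-order array): [49, 47, None, 5, None, 4, 27, None, None, 17, 38, None, None, 32, None, None, 33]
Compute height bottom-up (empty subtree = -1):
  height(4) = 1 + max(-1, -1) = 0
  height(17) = 1 + max(-1, -1) = 0
  height(33) = 1 + max(-1, -1) = 0
  height(32) = 1 + max(-1, 0) = 1
  height(38) = 1 + max(1, -1) = 2
  height(27) = 1 + max(0, 2) = 3
  height(5) = 1 + max(0, 3) = 4
  height(47) = 1 + max(4, -1) = 5
  height(49) = 1 + max(5, -1) = 6
Height = 6


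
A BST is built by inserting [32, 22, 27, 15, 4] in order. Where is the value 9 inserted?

Starting tree (level order): [32, 22, None, 15, 27, 4]
Insertion path: 32 -> 22 -> 15 -> 4
Result: insert 9 as right child of 4
Final tree (level order): [32, 22, None, 15, 27, 4, None, None, None, None, 9]


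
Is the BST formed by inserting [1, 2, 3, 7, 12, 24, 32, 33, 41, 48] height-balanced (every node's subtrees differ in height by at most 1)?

Tree (level-order array): [1, None, 2, None, 3, None, 7, None, 12, None, 24, None, 32, None, 33, None, 41, None, 48]
Definition: a tree is height-balanced if, at every node, |h(left) - h(right)| <= 1 (empty subtree has height -1).
Bottom-up per-node check:
  node 48: h_left=-1, h_right=-1, diff=0 [OK], height=0
  node 41: h_left=-1, h_right=0, diff=1 [OK], height=1
  node 33: h_left=-1, h_right=1, diff=2 [FAIL (|-1-1|=2 > 1)], height=2
  node 32: h_left=-1, h_right=2, diff=3 [FAIL (|-1-2|=3 > 1)], height=3
  node 24: h_left=-1, h_right=3, diff=4 [FAIL (|-1-3|=4 > 1)], height=4
  node 12: h_left=-1, h_right=4, diff=5 [FAIL (|-1-4|=5 > 1)], height=5
  node 7: h_left=-1, h_right=5, diff=6 [FAIL (|-1-5|=6 > 1)], height=6
  node 3: h_left=-1, h_right=6, diff=7 [FAIL (|-1-6|=7 > 1)], height=7
  node 2: h_left=-1, h_right=7, diff=8 [FAIL (|-1-7|=8 > 1)], height=8
  node 1: h_left=-1, h_right=8, diff=9 [FAIL (|-1-8|=9 > 1)], height=9
Node 33 violates the condition: |-1 - 1| = 2 > 1.
Result: Not balanced


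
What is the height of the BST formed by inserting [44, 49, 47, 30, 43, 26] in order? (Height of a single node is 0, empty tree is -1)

Insertion order: [44, 49, 47, 30, 43, 26]
Tree (level-order array): [44, 30, 49, 26, 43, 47]
Compute height bottom-up (empty subtree = -1):
  height(26) = 1 + max(-1, -1) = 0
  height(43) = 1 + max(-1, -1) = 0
  height(30) = 1 + max(0, 0) = 1
  height(47) = 1 + max(-1, -1) = 0
  height(49) = 1 + max(0, -1) = 1
  height(44) = 1 + max(1, 1) = 2
Height = 2


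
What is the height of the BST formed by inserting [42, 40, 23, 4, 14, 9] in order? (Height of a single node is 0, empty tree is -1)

Insertion order: [42, 40, 23, 4, 14, 9]
Tree (level-order array): [42, 40, None, 23, None, 4, None, None, 14, 9]
Compute height bottom-up (empty subtree = -1):
  height(9) = 1 + max(-1, -1) = 0
  height(14) = 1 + max(0, -1) = 1
  height(4) = 1 + max(-1, 1) = 2
  height(23) = 1 + max(2, -1) = 3
  height(40) = 1 + max(3, -1) = 4
  height(42) = 1 + max(4, -1) = 5
Height = 5


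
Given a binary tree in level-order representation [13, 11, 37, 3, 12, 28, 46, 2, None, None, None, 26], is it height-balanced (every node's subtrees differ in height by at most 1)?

Tree (level-order array): [13, 11, 37, 3, 12, 28, 46, 2, None, None, None, 26]
Definition: a tree is height-balanced if, at every node, |h(left) - h(right)| <= 1 (empty subtree has height -1).
Bottom-up per-node check:
  node 2: h_left=-1, h_right=-1, diff=0 [OK], height=0
  node 3: h_left=0, h_right=-1, diff=1 [OK], height=1
  node 12: h_left=-1, h_right=-1, diff=0 [OK], height=0
  node 11: h_left=1, h_right=0, diff=1 [OK], height=2
  node 26: h_left=-1, h_right=-1, diff=0 [OK], height=0
  node 28: h_left=0, h_right=-1, diff=1 [OK], height=1
  node 46: h_left=-1, h_right=-1, diff=0 [OK], height=0
  node 37: h_left=1, h_right=0, diff=1 [OK], height=2
  node 13: h_left=2, h_right=2, diff=0 [OK], height=3
All nodes satisfy the balance condition.
Result: Balanced


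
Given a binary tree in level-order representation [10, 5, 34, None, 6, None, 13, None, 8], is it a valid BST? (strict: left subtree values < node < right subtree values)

Level-order array: [10, 5, 34, None, 6, None, 13, None, 8]
Validate using subtree bounds (lo, hi): at each node, require lo < value < hi,
then recurse left with hi=value and right with lo=value.
Preorder trace (stopping at first violation):
  at node 10 with bounds (-inf, +inf): OK
  at node 5 with bounds (-inf, 10): OK
  at node 6 with bounds (5, 10): OK
  at node 8 with bounds (6, 10): OK
  at node 34 with bounds (10, +inf): OK
  at node 13 with bounds (34, +inf): VIOLATION
Node 13 violates its bound: not (34 < 13 < +inf).
Result: Not a valid BST


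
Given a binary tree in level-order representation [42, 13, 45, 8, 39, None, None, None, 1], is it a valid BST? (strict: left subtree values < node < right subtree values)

Level-order array: [42, 13, 45, 8, 39, None, None, None, 1]
Validate using subtree bounds (lo, hi): at each node, require lo < value < hi,
then recurse left with hi=value and right with lo=value.
Preorder trace (stopping at first violation):
  at node 42 with bounds (-inf, +inf): OK
  at node 13 with bounds (-inf, 42): OK
  at node 8 with bounds (-inf, 13): OK
  at node 1 with bounds (8, 13): VIOLATION
Node 1 violates its bound: not (8 < 1 < 13).
Result: Not a valid BST


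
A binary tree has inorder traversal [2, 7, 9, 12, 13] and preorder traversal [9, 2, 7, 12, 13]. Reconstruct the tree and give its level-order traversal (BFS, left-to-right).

Inorder:  [2, 7, 9, 12, 13]
Preorder: [9, 2, 7, 12, 13]
Algorithm: preorder visits root first, so consume preorder in order;
for each root, split the current inorder slice at that value into
left-subtree inorder and right-subtree inorder, then recurse.
Recursive splits:
  root=9; inorder splits into left=[2, 7], right=[12, 13]
  root=2; inorder splits into left=[], right=[7]
  root=7; inorder splits into left=[], right=[]
  root=12; inorder splits into left=[], right=[13]
  root=13; inorder splits into left=[], right=[]
Reconstructed level-order: [9, 2, 12, 7, 13]


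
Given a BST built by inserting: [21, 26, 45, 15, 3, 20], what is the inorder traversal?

Tree insertion order: [21, 26, 45, 15, 3, 20]
Tree (level-order array): [21, 15, 26, 3, 20, None, 45]
Inorder traversal: [3, 15, 20, 21, 26, 45]


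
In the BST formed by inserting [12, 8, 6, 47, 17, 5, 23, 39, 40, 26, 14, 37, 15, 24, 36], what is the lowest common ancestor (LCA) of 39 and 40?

Tree insertion order: [12, 8, 6, 47, 17, 5, 23, 39, 40, 26, 14, 37, 15, 24, 36]
Tree (level-order array): [12, 8, 47, 6, None, 17, None, 5, None, 14, 23, None, None, None, 15, None, 39, None, None, 26, 40, 24, 37, None, None, None, None, 36]
In a BST, the LCA of p=39, q=40 is the first node v on the
root-to-leaf path with p <= v <= q (go left if both < v, right if both > v).
Walk from root:
  at 12: both 39 and 40 > 12, go right
  at 47: both 39 and 40 < 47, go left
  at 17: both 39 and 40 > 17, go right
  at 23: both 39 and 40 > 23, go right
  at 39: 39 <= 39 <= 40, this is the LCA
LCA = 39


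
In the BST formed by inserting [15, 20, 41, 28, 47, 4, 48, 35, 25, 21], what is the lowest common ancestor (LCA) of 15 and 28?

Tree insertion order: [15, 20, 41, 28, 47, 4, 48, 35, 25, 21]
Tree (level-order array): [15, 4, 20, None, None, None, 41, 28, 47, 25, 35, None, 48, 21]
In a BST, the LCA of p=15, q=28 is the first node v on the
root-to-leaf path with p <= v <= q (go left if both < v, right if both > v).
Walk from root:
  at 15: 15 <= 15 <= 28, this is the LCA
LCA = 15


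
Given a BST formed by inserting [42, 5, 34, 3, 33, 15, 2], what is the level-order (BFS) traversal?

Tree insertion order: [42, 5, 34, 3, 33, 15, 2]
Tree (level-order array): [42, 5, None, 3, 34, 2, None, 33, None, None, None, 15]
BFS from the root, enqueuing left then right child of each popped node:
  queue [42] -> pop 42, enqueue [5], visited so far: [42]
  queue [5] -> pop 5, enqueue [3, 34], visited so far: [42, 5]
  queue [3, 34] -> pop 3, enqueue [2], visited so far: [42, 5, 3]
  queue [34, 2] -> pop 34, enqueue [33], visited so far: [42, 5, 3, 34]
  queue [2, 33] -> pop 2, enqueue [none], visited so far: [42, 5, 3, 34, 2]
  queue [33] -> pop 33, enqueue [15], visited so far: [42, 5, 3, 34, 2, 33]
  queue [15] -> pop 15, enqueue [none], visited so far: [42, 5, 3, 34, 2, 33, 15]
Result: [42, 5, 3, 34, 2, 33, 15]


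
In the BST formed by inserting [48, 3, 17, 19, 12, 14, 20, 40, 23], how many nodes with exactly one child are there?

Tree built from: [48, 3, 17, 19, 12, 14, 20, 40, 23]
Tree (level-order array): [48, 3, None, None, 17, 12, 19, None, 14, None, 20, None, None, None, 40, 23]
Rule: These are nodes with exactly 1 non-null child.
Per-node child counts:
  node 48: 1 child(ren)
  node 3: 1 child(ren)
  node 17: 2 child(ren)
  node 12: 1 child(ren)
  node 14: 0 child(ren)
  node 19: 1 child(ren)
  node 20: 1 child(ren)
  node 40: 1 child(ren)
  node 23: 0 child(ren)
Matching nodes: [48, 3, 12, 19, 20, 40]
Count of nodes with exactly one child: 6


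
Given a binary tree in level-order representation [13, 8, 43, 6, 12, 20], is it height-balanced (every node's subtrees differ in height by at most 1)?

Tree (level-order array): [13, 8, 43, 6, 12, 20]
Definition: a tree is height-balanced if, at every node, |h(left) - h(right)| <= 1 (empty subtree has height -1).
Bottom-up per-node check:
  node 6: h_left=-1, h_right=-1, diff=0 [OK], height=0
  node 12: h_left=-1, h_right=-1, diff=0 [OK], height=0
  node 8: h_left=0, h_right=0, diff=0 [OK], height=1
  node 20: h_left=-1, h_right=-1, diff=0 [OK], height=0
  node 43: h_left=0, h_right=-1, diff=1 [OK], height=1
  node 13: h_left=1, h_right=1, diff=0 [OK], height=2
All nodes satisfy the balance condition.
Result: Balanced


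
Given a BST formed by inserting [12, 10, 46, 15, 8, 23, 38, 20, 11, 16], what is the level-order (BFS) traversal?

Tree insertion order: [12, 10, 46, 15, 8, 23, 38, 20, 11, 16]
Tree (level-order array): [12, 10, 46, 8, 11, 15, None, None, None, None, None, None, 23, 20, 38, 16]
BFS from the root, enqueuing left then right child of each popped node:
  queue [12] -> pop 12, enqueue [10, 46], visited so far: [12]
  queue [10, 46] -> pop 10, enqueue [8, 11], visited so far: [12, 10]
  queue [46, 8, 11] -> pop 46, enqueue [15], visited so far: [12, 10, 46]
  queue [8, 11, 15] -> pop 8, enqueue [none], visited so far: [12, 10, 46, 8]
  queue [11, 15] -> pop 11, enqueue [none], visited so far: [12, 10, 46, 8, 11]
  queue [15] -> pop 15, enqueue [23], visited so far: [12, 10, 46, 8, 11, 15]
  queue [23] -> pop 23, enqueue [20, 38], visited so far: [12, 10, 46, 8, 11, 15, 23]
  queue [20, 38] -> pop 20, enqueue [16], visited so far: [12, 10, 46, 8, 11, 15, 23, 20]
  queue [38, 16] -> pop 38, enqueue [none], visited so far: [12, 10, 46, 8, 11, 15, 23, 20, 38]
  queue [16] -> pop 16, enqueue [none], visited so far: [12, 10, 46, 8, 11, 15, 23, 20, 38, 16]
Result: [12, 10, 46, 8, 11, 15, 23, 20, 38, 16]


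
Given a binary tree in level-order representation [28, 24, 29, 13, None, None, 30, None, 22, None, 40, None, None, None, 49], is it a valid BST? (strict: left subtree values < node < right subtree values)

Level-order array: [28, 24, 29, 13, None, None, 30, None, 22, None, 40, None, None, None, 49]
Validate using subtree bounds (lo, hi): at each node, require lo < value < hi,
then recurse left with hi=value and right with lo=value.
Preorder trace (stopping at first violation):
  at node 28 with bounds (-inf, +inf): OK
  at node 24 with bounds (-inf, 28): OK
  at node 13 with bounds (-inf, 24): OK
  at node 22 with bounds (13, 24): OK
  at node 29 with bounds (28, +inf): OK
  at node 30 with bounds (29, +inf): OK
  at node 40 with bounds (30, +inf): OK
  at node 49 with bounds (40, +inf): OK
No violation found at any node.
Result: Valid BST


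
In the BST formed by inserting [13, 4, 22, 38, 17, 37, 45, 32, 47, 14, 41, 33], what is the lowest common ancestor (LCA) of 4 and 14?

Tree insertion order: [13, 4, 22, 38, 17, 37, 45, 32, 47, 14, 41, 33]
Tree (level-order array): [13, 4, 22, None, None, 17, 38, 14, None, 37, 45, None, None, 32, None, 41, 47, None, 33]
In a BST, the LCA of p=4, q=14 is the first node v on the
root-to-leaf path with p <= v <= q (go left if both < v, right if both > v).
Walk from root:
  at 13: 4 <= 13 <= 14, this is the LCA
LCA = 13


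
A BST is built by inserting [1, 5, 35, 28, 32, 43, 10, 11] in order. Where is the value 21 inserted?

Starting tree (level order): [1, None, 5, None, 35, 28, 43, 10, 32, None, None, None, 11]
Insertion path: 1 -> 5 -> 35 -> 28 -> 10 -> 11
Result: insert 21 as right child of 11
Final tree (level order): [1, None, 5, None, 35, 28, 43, 10, 32, None, None, None, 11, None, None, None, 21]


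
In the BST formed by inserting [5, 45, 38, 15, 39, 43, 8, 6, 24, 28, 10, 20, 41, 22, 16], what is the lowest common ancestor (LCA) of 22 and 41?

Tree insertion order: [5, 45, 38, 15, 39, 43, 8, 6, 24, 28, 10, 20, 41, 22, 16]
Tree (level-order array): [5, None, 45, 38, None, 15, 39, 8, 24, None, 43, 6, 10, 20, 28, 41, None, None, None, None, None, 16, 22]
In a BST, the LCA of p=22, q=41 is the first node v on the
root-to-leaf path with p <= v <= q (go left if both < v, right if both > v).
Walk from root:
  at 5: both 22 and 41 > 5, go right
  at 45: both 22 and 41 < 45, go left
  at 38: 22 <= 38 <= 41, this is the LCA
LCA = 38


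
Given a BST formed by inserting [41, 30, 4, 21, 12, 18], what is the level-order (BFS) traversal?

Tree insertion order: [41, 30, 4, 21, 12, 18]
Tree (level-order array): [41, 30, None, 4, None, None, 21, 12, None, None, 18]
BFS from the root, enqueuing left then right child of each popped node:
  queue [41] -> pop 41, enqueue [30], visited so far: [41]
  queue [30] -> pop 30, enqueue [4], visited so far: [41, 30]
  queue [4] -> pop 4, enqueue [21], visited so far: [41, 30, 4]
  queue [21] -> pop 21, enqueue [12], visited so far: [41, 30, 4, 21]
  queue [12] -> pop 12, enqueue [18], visited so far: [41, 30, 4, 21, 12]
  queue [18] -> pop 18, enqueue [none], visited so far: [41, 30, 4, 21, 12, 18]
Result: [41, 30, 4, 21, 12, 18]


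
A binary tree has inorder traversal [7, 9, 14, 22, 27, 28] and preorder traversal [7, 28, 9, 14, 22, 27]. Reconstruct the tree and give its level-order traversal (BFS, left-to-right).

Inorder:  [7, 9, 14, 22, 27, 28]
Preorder: [7, 28, 9, 14, 22, 27]
Algorithm: preorder visits root first, so consume preorder in order;
for each root, split the current inorder slice at that value into
left-subtree inorder and right-subtree inorder, then recurse.
Recursive splits:
  root=7; inorder splits into left=[], right=[9, 14, 22, 27, 28]
  root=28; inorder splits into left=[9, 14, 22, 27], right=[]
  root=9; inorder splits into left=[], right=[14, 22, 27]
  root=14; inorder splits into left=[], right=[22, 27]
  root=22; inorder splits into left=[], right=[27]
  root=27; inorder splits into left=[], right=[]
Reconstructed level-order: [7, 28, 9, 14, 22, 27]


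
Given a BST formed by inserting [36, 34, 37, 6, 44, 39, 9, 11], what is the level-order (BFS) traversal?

Tree insertion order: [36, 34, 37, 6, 44, 39, 9, 11]
Tree (level-order array): [36, 34, 37, 6, None, None, 44, None, 9, 39, None, None, 11]
BFS from the root, enqueuing left then right child of each popped node:
  queue [36] -> pop 36, enqueue [34, 37], visited so far: [36]
  queue [34, 37] -> pop 34, enqueue [6], visited so far: [36, 34]
  queue [37, 6] -> pop 37, enqueue [44], visited so far: [36, 34, 37]
  queue [6, 44] -> pop 6, enqueue [9], visited so far: [36, 34, 37, 6]
  queue [44, 9] -> pop 44, enqueue [39], visited so far: [36, 34, 37, 6, 44]
  queue [9, 39] -> pop 9, enqueue [11], visited so far: [36, 34, 37, 6, 44, 9]
  queue [39, 11] -> pop 39, enqueue [none], visited so far: [36, 34, 37, 6, 44, 9, 39]
  queue [11] -> pop 11, enqueue [none], visited so far: [36, 34, 37, 6, 44, 9, 39, 11]
Result: [36, 34, 37, 6, 44, 9, 39, 11]


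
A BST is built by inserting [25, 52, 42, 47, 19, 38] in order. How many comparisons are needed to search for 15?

Search path for 15: 25 -> 19
Found: False
Comparisons: 2


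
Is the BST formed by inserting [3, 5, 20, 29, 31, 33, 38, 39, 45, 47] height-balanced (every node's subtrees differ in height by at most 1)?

Tree (level-order array): [3, None, 5, None, 20, None, 29, None, 31, None, 33, None, 38, None, 39, None, 45, None, 47]
Definition: a tree is height-balanced if, at every node, |h(left) - h(right)| <= 1 (empty subtree has height -1).
Bottom-up per-node check:
  node 47: h_left=-1, h_right=-1, diff=0 [OK], height=0
  node 45: h_left=-1, h_right=0, diff=1 [OK], height=1
  node 39: h_left=-1, h_right=1, diff=2 [FAIL (|-1-1|=2 > 1)], height=2
  node 38: h_left=-1, h_right=2, diff=3 [FAIL (|-1-2|=3 > 1)], height=3
  node 33: h_left=-1, h_right=3, diff=4 [FAIL (|-1-3|=4 > 1)], height=4
  node 31: h_left=-1, h_right=4, diff=5 [FAIL (|-1-4|=5 > 1)], height=5
  node 29: h_left=-1, h_right=5, diff=6 [FAIL (|-1-5|=6 > 1)], height=6
  node 20: h_left=-1, h_right=6, diff=7 [FAIL (|-1-6|=7 > 1)], height=7
  node 5: h_left=-1, h_right=7, diff=8 [FAIL (|-1-7|=8 > 1)], height=8
  node 3: h_left=-1, h_right=8, diff=9 [FAIL (|-1-8|=9 > 1)], height=9
Node 39 violates the condition: |-1 - 1| = 2 > 1.
Result: Not balanced


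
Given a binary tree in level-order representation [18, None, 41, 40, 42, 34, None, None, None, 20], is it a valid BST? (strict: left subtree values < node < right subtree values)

Level-order array: [18, None, 41, 40, 42, 34, None, None, None, 20]
Validate using subtree bounds (lo, hi): at each node, require lo < value < hi,
then recurse left with hi=value and right with lo=value.
Preorder trace (stopping at first violation):
  at node 18 with bounds (-inf, +inf): OK
  at node 41 with bounds (18, +inf): OK
  at node 40 with bounds (18, 41): OK
  at node 34 with bounds (18, 40): OK
  at node 20 with bounds (18, 34): OK
  at node 42 with bounds (41, +inf): OK
No violation found at any node.
Result: Valid BST


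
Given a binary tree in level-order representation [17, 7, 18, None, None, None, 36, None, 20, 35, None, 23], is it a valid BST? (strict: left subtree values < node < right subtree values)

Level-order array: [17, 7, 18, None, None, None, 36, None, 20, 35, None, 23]
Validate using subtree bounds (lo, hi): at each node, require lo < value < hi,
then recurse left with hi=value and right with lo=value.
Preorder trace (stopping at first violation):
  at node 17 with bounds (-inf, +inf): OK
  at node 7 with bounds (-inf, 17): OK
  at node 18 with bounds (17, +inf): OK
  at node 36 with bounds (18, +inf): OK
  at node 20 with bounds (36, +inf): VIOLATION
Node 20 violates its bound: not (36 < 20 < +inf).
Result: Not a valid BST


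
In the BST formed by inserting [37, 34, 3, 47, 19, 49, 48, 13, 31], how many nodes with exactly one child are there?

Tree built from: [37, 34, 3, 47, 19, 49, 48, 13, 31]
Tree (level-order array): [37, 34, 47, 3, None, None, 49, None, 19, 48, None, 13, 31]
Rule: These are nodes with exactly 1 non-null child.
Per-node child counts:
  node 37: 2 child(ren)
  node 34: 1 child(ren)
  node 3: 1 child(ren)
  node 19: 2 child(ren)
  node 13: 0 child(ren)
  node 31: 0 child(ren)
  node 47: 1 child(ren)
  node 49: 1 child(ren)
  node 48: 0 child(ren)
Matching nodes: [34, 3, 47, 49]
Count of nodes with exactly one child: 4


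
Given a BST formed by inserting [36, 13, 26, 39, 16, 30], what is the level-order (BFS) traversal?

Tree insertion order: [36, 13, 26, 39, 16, 30]
Tree (level-order array): [36, 13, 39, None, 26, None, None, 16, 30]
BFS from the root, enqueuing left then right child of each popped node:
  queue [36] -> pop 36, enqueue [13, 39], visited so far: [36]
  queue [13, 39] -> pop 13, enqueue [26], visited so far: [36, 13]
  queue [39, 26] -> pop 39, enqueue [none], visited so far: [36, 13, 39]
  queue [26] -> pop 26, enqueue [16, 30], visited so far: [36, 13, 39, 26]
  queue [16, 30] -> pop 16, enqueue [none], visited so far: [36, 13, 39, 26, 16]
  queue [30] -> pop 30, enqueue [none], visited so far: [36, 13, 39, 26, 16, 30]
Result: [36, 13, 39, 26, 16, 30]


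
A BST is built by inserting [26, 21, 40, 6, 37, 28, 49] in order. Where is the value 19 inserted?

Starting tree (level order): [26, 21, 40, 6, None, 37, 49, None, None, 28]
Insertion path: 26 -> 21 -> 6
Result: insert 19 as right child of 6
Final tree (level order): [26, 21, 40, 6, None, 37, 49, None, 19, 28]


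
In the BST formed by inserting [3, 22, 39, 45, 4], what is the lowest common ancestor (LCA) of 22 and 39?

Tree insertion order: [3, 22, 39, 45, 4]
Tree (level-order array): [3, None, 22, 4, 39, None, None, None, 45]
In a BST, the LCA of p=22, q=39 is the first node v on the
root-to-leaf path with p <= v <= q (go left if both < v, right if both > v).
Walk from root:
  at 3: both 22 and 39 > 3, go right
  at 22: 22 <= 22 <= 39, this is the LCA
LCA = 22


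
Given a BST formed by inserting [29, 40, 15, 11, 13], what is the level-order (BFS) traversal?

Tree insertion order: [29, 40, 15, 11, 13]
Tree (level-order array): [29, 15, 40, 11, None, None, None, None, 13]
BFS from the root, enqueuing left then right child of each popped node:
  queue [29] -> pop 29, enqueue [15, 40], visited so far: [29]
  queue [15, 40] -> pop 15, enqueue [11], visited so far: [29, 15]
  queue [40, 11] -> pop 40, enqueue [none], visited so far: [29, 15, 40]
  queue [11] -> pop 11, enqueue [13], visited so far: [29, 15, 40, 11]
  queue [13] -> pop 13, enqueue [none], visited so far: [29, 15, 40, 11, 13]
Result: [29, 15, 40, 11, 13]


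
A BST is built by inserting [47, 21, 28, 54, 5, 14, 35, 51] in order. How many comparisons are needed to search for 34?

Search path for 34: 47 -> 21 -> 28 -> 35
Found: False
Comparisons: 4


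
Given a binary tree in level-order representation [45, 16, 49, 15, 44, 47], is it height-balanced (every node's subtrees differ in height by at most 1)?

Tree (level-order array): [45, 16, 49, 15, 44, 47]
Definition: a tree is height-balanced if, at every node, |h(left) - h(right)| <= 1 (empty subtree has height -1).
Bottom-up per-node check:
  node 15: h_left=-1, h_right=-1, diff=0 [OK], height=0
  node 44: h_left=-1, h_right=-1, diff=0 [OK], height=0
  node 16: h_left=0, h_right=0, diff=0 [OK], height=1
  node 47: h_left=-1, h_right=-1, diff=0 [OK], height=0
  node 49: h_left=0, h_right=-1, diff=1 [OK], height=1
  node 45: h_left=1, h_right=1, diff=0 [OK], height=2
All nodes satisfy the balance condition.
Result: Balanced


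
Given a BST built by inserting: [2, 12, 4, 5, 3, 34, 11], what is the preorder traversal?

Tree insertion order: [2, 12, 4, 5, 3, 34, 11]
Tree (level-order array): [2, None, 12, 4, 34, 3, 5, None, None, None, None, None, 11]
Preorder traversal: [2, 12, 4, 3, 5, 11, 34]


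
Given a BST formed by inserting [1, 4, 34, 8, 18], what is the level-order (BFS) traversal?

Tree insertion order: [1, 4, 34, 8, 18]
Tree (level-order array): [1, None, 4, None, 34, 8, None, None, 18]
BFS from the root, enqueuing left then right child of each popped node:
  queue [1] -> pop 1, enqueue [4], visited so far: [1]
  queue [4] -> pop 4, enqueue [34], visited so far: [1, 4]
  queue [34] -> pop 34, enqueue [8], visited so far: [1, 4, 34]
  queue [8] -> pop 8, enqueue [18], visited so far: [1, 4, 34, 8]
  queue [18] -> pop 18, enqueue [none], visited so far: [1, 4, 34, 8, 18]
Result: [1, 4, 34, 8, 18]


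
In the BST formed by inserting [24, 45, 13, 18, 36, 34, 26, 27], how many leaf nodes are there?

Tree built from: [24, 45, 13, 18, 36, 34, 26, 27]
Tree (level-order array): [24, 13, 45, None, 18, 36, None, None, None, 34, None, 26, None, None, 27]
Rule: A leaf has 0 children.
Per-node child counts:
  node 24: 2 child(ren)
  node 13: 1 child(ren)
  node 18: 0 child(ren)
  node 45: 1 child(ren)
  node 36: 1 child(ren)
  node 34: 1 child(ren)
  node 26: 1 child(ren)
  node 27: 0 child(ren)
Matching nodes: [18, 27]
Count of leaf nodes: 2


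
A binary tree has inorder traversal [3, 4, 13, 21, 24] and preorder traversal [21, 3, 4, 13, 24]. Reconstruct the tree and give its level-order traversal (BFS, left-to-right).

Inorder:  [3, 4, 13, 21, 24]
Preorder: [21, 3, 4, 13, 24]
Algorithm: preorder visits root first, so consume preorder in order;
for each root, split the current inorder slice at that value into
left-subtree inorder and right-subtree inorder, then recurse.
Recursive splits:
  root=21; inorder splits into left=[3, 4, 13], right=[24]
  root=3; inorder splits into left=[], right=[4, 13]
  root=4; inorder splits into left=[], right=[13]
  root=13; inorder splits into left=[], right=[]
  root=24; inorder splits into left=[], right=[]
Reconstructed level-order: [21, 3, 24, 4, 13]


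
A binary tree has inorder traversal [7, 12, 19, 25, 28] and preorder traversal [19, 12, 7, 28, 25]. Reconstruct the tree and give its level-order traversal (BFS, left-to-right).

Inorder:  [7, 12, 19, 25, 28]
Preorder: [19, 12, 7, 28, 25]
Algorithm: preorder visits root first, so consume preorder in order;
for each root, split the current inorder slice at that value into
left-subtree inorder and right-subtree inorder, then recurse.
Recursive splits:
  root=19; inorder splits into left=[7, 12], right=[25, 28]
  root=12; inorder splits into left=[7], right=[]
  root=7; inorder splits into left=[], right=[]
  root=28; inorder splits into left=[25], right=[]
  root=25; inorder splits into left=[], right=[]
Reconstructed level-order: [19, 12, 28, 7, 25]


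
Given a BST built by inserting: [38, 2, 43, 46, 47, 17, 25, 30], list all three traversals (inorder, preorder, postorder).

Tree insertion order: [38, 2, 43, 46, 47, 17, 25, 30]
Tree (level-order array): [38, 2, 43, None, 17, None, 46, None, 25, None, 47, None, 30]
Inorder (L, root, R): [2, 17, 25, 30, 38, 43, 46, 47]
Preorder (root, L, R): [38, 2, 17, 25, 30, 43, 46, 47]
Postorder (L, R, root): [30, 25, 17, 2, 47, 46, 43, 38]


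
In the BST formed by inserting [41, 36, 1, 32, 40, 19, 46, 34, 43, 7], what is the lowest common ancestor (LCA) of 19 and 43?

Tree insertion order: [41, 36, 1, 32, 40, 19, 46, 34, 43, 7]
Tree (level-order array): [41, 36, 46, 1, 40, 43, None, None, 32, None, None, None, None, 19, 34, 7]
In a BST, the LCA of p=19, q=43 is the first node v on the
root-to-leaf path with p <= v <= q (go left if both < v, right if both > v).
Walk from root:
  at 41: 19 <= 41 <= 43, this is the LCA
LCA = 41


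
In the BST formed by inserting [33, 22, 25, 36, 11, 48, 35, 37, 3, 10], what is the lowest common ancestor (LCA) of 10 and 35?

Tree insertion order: [33, 22, 25, 36, 11, 48, 35, 37, 3, 10]
Tree (level-order array): [33, 22, 36, 11, 25, 35, 48, 3, None, None, None, None, None, 37, None, None, 10]
In a BST, the LCA of p=10, q=35 is the first node v on the
root-to-leaf path with p <= v <= q (go left if both < v, right if both > v).
Walk from root:
  at 33: 10 <= 33 <= 35, this is the LCA
LCA = 33


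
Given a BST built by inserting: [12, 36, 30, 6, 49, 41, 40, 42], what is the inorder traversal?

Tree insertion order: [12, 36, 30, 6, 49, 41, 40, 42]
Tree (level-order array): [12, 6, 36, None, None, 30, 49, None, None, 41, None, 40, 42]
Inorder traversal: [6, 12, 30, 36, 40, 41, 42, 49]


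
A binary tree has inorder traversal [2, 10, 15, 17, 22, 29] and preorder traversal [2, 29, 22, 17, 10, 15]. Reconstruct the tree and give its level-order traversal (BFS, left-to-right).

Inorder:  [2, 10, 15, 17, 22, 29]
Preorder: [2, 29, 22, 17, 10, 15]
Algorithm: preorder visits root first, so consume preorder in order;
for each root, split the current inorder slice at that value into
left-subtree inorder and right-subtree inorder, then recurse.
Recursive splits:
  root=2; inorder splits into left=[], right=[10, 15, 17, 22, 29]
  root=29; inorder splits into left=[10, 15, 17, 22], right=[]
  root=22; inorder splits into left=[10, 15, 17], right=[]
  root=17; inorder splits into left=[10, 15], right=[]
  root=10; inorder splits into left=[], right=[15]
  root=15; inorder splits into left=[], right=[]
Reconstructed level-order: [2, 29, 22, 17, 10, 15]


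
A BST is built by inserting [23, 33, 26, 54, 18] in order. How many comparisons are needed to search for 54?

Search path for 54: 23 -> 33 -> 54
Found: True
Comparisons: 3


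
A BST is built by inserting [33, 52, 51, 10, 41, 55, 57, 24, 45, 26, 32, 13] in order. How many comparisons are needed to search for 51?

Search path for 51: 33 -> 52 -> 51
Found: True
Comparisons: 3


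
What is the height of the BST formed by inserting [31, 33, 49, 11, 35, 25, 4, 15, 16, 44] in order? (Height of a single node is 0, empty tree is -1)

Insertion order: [31, 33, 49, 11, 35, 25, 4, 15, 16, 44]
Tree (level-order array): [31, 11, 33, 4, 25, None, 49, None, None, 15, None, 35, None, None, 16, None, 44]
Compute height bottom-up (empty subtree = -1):
  height(4) = 1 + max(-1, -1) = 0
  height(16) = 1 + max(-1, -1) = 0
  height(15) = 1 + max(-1, 0) = 1
  height(25) = 1 + max(1, -1) = 2
  height(11) = 1 + max(0, 2) = 3
  height(44) = 1 + max(-1, -1) = 0
  height(35) = 1 + max(-1, 0) = 1
  height(49) = 1 + max(1, -1) = 2
  height(33) = 1 + max(-1, 2) = 3
  height(31) = 1 + max(3, 3) = 4
Height = 4


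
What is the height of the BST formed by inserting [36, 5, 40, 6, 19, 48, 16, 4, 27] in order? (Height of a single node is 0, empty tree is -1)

Insertion order: [36, 5, 40, 6, 19, 48, 16, 4, 27]
Tree (level-order array): [36, 5, 40, 4, 6, None, 48, None, None, None, 19, None, None, 16, 27]
Compute height bottom-up (empty subtree = -1):
  height(4) = 1 + max(-1, -1) = 0
  height(16) = 1 + max(-1, -1) = 0
  height(27) = 1 + max(-1, -1) = 0
  height(19) = 1 + max(0, 0) = 1
  height(6) = 1 + max(-1, 1) = 2
  height(5) = 1 + max(0, 2) = 3
  height(48) = 1 + max(-1, -1) = 0
  height(40) = 1 + max(-1, 0) = 1
  height(36) = 1 + max(3, 1) = 4
Height = 4
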